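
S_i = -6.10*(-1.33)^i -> [-6.1, 8.11, -10.79, 14.35, -19.09]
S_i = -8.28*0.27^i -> [-8.28, -2.24, -0.6, -0.16, -0.04]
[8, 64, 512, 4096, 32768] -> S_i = 8*8^i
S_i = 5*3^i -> [5, 15, 45, 135, 405]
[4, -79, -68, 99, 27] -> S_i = Random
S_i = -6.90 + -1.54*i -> [-6.9, -8.44, -9.98, -11.52, -13.06]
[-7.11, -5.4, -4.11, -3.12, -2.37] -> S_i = -7.11*0.76^i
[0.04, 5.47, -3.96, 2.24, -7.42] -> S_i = Random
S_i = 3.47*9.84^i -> [3.47, 34.14, 335.98, 3306.09, 32531.93]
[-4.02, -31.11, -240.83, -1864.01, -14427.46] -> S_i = -4.02*7.74^i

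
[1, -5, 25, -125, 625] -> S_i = 1*-5^i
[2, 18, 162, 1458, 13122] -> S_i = 2*9^i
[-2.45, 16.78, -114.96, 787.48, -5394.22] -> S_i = -2.45*(-6.85)^i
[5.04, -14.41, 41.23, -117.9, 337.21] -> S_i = 5.04*(-2.86)^i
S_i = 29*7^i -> [29, 203, 1421, 9947, 69629]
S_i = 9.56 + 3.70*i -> [9.56, 13.26, 16.96, 20.66, 24.36]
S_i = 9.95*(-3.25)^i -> [9.95, -32.34, 105.1, -341.56, 1110.09]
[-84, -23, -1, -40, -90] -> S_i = Random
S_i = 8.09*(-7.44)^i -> [8.09, -60.19, 447.81, -3331.71, 24787.93]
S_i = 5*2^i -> [5, 10, 20, 40, 80]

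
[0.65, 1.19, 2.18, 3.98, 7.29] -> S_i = 0.65*1.83^i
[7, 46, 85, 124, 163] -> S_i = 7 + 39*i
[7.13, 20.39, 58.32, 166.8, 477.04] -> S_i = 7.13*2.86^i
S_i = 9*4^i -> [9, 36, 144, 576, 2304]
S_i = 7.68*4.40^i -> [7.68, 33.79, 148.68, 654.21, 2878.54]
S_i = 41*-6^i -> [41, -246, 1476, -8856, 53136]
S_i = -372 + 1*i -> [-372, -371, -370, -369, -368]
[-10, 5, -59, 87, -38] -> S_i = Random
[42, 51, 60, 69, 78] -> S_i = 42 + 9*i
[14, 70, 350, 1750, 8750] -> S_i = 14*5^i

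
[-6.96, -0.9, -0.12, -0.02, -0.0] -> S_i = -6.96*0.13^i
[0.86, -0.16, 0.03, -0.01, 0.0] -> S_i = 0.86*(-0.19)^i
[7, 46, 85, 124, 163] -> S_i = 7 + 39*i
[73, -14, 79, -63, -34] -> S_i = Random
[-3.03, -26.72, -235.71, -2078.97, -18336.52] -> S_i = -3.03*8.82^i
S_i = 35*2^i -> [35, 70, 140, 280, 560]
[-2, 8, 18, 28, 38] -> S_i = -2 + 10*i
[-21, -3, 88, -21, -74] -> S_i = Random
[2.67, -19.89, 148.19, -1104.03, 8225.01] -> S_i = 2.67*(-7.45)^i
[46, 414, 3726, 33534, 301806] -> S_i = 46*9^i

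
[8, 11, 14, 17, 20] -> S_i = 8 + 3*i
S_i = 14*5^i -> [14, 70, 350, 1750, 8750]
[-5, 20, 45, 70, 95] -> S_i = -5 + 25*i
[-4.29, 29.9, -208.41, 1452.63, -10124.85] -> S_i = -4.29*(-6.97)^i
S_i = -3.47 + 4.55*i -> [-3.47, 1.08, 5.63, 10.18, 14.73]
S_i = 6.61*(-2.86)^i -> [6.61, -18.9, 54.07, -154.63, 442.25]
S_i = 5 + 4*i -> [5, 9, 13, 17, 21]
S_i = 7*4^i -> [7, 28, 112, 448, 1792]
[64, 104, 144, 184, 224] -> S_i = 64 + 40*i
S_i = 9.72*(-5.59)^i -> [9.72, -54.33, 303.73, -1697.86, 9491.03]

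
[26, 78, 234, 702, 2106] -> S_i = 26*3^i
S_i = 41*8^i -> [41, 328, 2624, 20992, 167936]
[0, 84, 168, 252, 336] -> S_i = 0 + 84*i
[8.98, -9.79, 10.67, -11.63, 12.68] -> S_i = 8.98*(-1.09)^i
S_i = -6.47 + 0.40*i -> [-6.47, -6.07, -5.67, -5.27, -4.87]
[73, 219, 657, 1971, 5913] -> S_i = 73*3^i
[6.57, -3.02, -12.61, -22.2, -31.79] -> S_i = 6.57 + -9.59*i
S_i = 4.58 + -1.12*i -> [4.58, 3.46, 2.34, 1.22, 0.1]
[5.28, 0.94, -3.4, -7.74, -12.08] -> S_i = 5.28 + -4.34*i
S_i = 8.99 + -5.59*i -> [8.99, 3.4, -2.19, -7.78, -13.37]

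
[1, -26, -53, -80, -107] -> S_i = 1 + -27*i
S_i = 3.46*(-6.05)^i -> [3.46, -20.93, 126.64, -766.2, 4635.51]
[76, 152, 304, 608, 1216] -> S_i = 76*2^i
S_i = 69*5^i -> [69, 345, 1725, 8625, 43125]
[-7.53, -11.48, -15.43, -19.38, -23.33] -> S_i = -7.53 + -3.95*i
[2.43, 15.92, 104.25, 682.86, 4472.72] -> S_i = 2.43*6.55^i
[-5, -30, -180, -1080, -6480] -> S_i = -5*6^i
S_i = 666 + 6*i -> [666, 672, 678, 684, 690]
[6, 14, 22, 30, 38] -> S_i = 6 + 8*i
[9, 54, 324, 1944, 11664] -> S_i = 9*6^i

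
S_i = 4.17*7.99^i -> [4.17, 33.32, 266.21, 2127.04, 16995.08]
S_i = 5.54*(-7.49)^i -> [5.54, -41.49, 310.79, -2327.85, 17435.61]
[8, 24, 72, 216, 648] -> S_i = 8*3^i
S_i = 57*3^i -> [57, 171, 513, 1539, 4617]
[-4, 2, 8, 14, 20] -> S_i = -4 + 6*i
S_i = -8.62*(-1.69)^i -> [-8.62, 14.57, -24.62, 41.61, -70.32]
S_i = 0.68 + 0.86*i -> [0.68, 1.54, 2.4, 3.26, 4.12]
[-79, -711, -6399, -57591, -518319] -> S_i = -79*9^i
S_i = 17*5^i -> [17, 85, 425, 2125, 10625]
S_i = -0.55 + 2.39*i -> [-0.55, 1.84, 4.23, 6.62, 9.01]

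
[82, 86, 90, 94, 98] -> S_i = 82 + 4*i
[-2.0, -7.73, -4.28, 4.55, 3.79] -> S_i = Random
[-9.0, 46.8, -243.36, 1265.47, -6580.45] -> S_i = -9.00*(-5.20)^i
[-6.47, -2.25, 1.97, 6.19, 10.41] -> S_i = -6.47 + 4.22*i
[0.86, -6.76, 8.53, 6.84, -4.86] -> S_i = Random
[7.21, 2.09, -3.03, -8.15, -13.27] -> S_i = 7.21 + -5.12*i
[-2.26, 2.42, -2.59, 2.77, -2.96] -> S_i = -2.26*(-1.07)^i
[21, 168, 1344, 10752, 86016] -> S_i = 21*8^i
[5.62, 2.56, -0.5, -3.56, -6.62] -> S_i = 5.62 + -3.06*i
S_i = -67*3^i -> [-67, -201, -603, -1809, -5427]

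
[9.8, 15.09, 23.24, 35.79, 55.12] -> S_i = 9.80*1.54^i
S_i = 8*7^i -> [8, 56, 392, 2744, 19208]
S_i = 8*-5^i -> [8, -40, 200, -1000, 5000]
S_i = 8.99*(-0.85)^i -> [8.99, -7.64, 6.5, -5.52, 4.69]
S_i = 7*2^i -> [7, 14, 28, 56, 112]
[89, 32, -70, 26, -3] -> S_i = Random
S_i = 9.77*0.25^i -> [9.77, 2.44, 0.61, 0.15, 0.04]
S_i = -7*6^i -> [-7, -42, -252, -1512, -9072]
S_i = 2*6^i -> [2, 12, 72, 432, 2592]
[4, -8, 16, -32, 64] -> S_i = 4*-2^i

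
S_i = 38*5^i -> [38, 190, 950, 4750, 23750]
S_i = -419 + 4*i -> [-419, -415, -411, -407, -403]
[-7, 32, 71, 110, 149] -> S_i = -7 + 39*i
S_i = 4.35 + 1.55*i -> [4.35, 5.9, 7.45, 9.0, 10.55]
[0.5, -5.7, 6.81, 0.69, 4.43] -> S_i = Random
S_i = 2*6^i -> [2, 12, 72, 432, 2592]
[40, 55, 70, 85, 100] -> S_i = 40 + 15*i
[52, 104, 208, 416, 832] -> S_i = 52*2^i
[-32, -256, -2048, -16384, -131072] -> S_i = -32*8^i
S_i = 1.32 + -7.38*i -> [1.32, -6.06, -13.44, -20.82, -28.2]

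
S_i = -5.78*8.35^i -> [-5.78, -48.26, -403.0, -3365.02, -28097.89]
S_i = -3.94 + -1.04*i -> [-3.94, -4.98, -6.02, -7.06, -8.1]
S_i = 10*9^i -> [10, 90, 810, 7290, 65610]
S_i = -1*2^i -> [-1, -2, -4, -8, -16]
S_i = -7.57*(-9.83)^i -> [-7.57, 74.41, -731.48, 7190.46, -70682.18]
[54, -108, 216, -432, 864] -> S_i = 54*-2^i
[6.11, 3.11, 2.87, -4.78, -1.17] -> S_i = Random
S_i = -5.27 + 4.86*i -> [-5.27, -0.41, 4.45, 9.31, 14.17]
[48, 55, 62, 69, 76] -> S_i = 48 + 7*i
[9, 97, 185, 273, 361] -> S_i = 9 + 88*i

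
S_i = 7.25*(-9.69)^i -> [7.25, -70.25, 680.75, -6596.44, 63919.46]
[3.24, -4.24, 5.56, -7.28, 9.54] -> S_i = 3.24*(-1.31)^i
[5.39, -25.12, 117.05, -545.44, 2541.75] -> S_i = 5.39*(-4.66)^i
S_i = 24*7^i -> [24, 168, 1176, 8232, 57624]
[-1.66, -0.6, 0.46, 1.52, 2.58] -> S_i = -1.66 + 1.06*i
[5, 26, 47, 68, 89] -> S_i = 5 + 21*i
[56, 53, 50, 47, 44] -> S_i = 56 + -3*i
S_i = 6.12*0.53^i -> [6.12, 3.24, 1.72, 0.91, 0.48]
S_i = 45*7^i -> [45, 315, 2205, 15435, 108045]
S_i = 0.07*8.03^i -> [0.07, 0.56, 4.51, 36.24, 291.05]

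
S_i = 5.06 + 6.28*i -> [5.06, 11.34, 17.62, 23.9, 30.18]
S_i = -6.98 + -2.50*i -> [-6.98, -9.48, -11.98, -14.48, -16.98]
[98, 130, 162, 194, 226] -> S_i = 98 + 32*i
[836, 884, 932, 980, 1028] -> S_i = 836 + 48*i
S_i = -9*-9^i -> [-9, 81, -729, 6561, -59049]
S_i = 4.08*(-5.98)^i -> [4.08, -24.4, 145.9, -872.5, 5217.53]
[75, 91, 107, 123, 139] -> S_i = 75 + 16*i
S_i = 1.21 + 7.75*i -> [1.21, 8.96, 16.71, 24.46, 32.21]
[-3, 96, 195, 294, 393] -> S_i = -3 + 99*i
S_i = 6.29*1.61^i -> [6.29, 10.13, 16.3, 26.25, 42.26]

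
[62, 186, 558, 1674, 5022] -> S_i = 62*3^i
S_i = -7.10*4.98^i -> [-7.1, -35.36, -176.08, -876.89, -4366.92]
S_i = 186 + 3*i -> [186, 189, 192, 195, 198]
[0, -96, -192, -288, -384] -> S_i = 0 + -96*i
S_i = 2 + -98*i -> [2, -96, -194, -292, -390]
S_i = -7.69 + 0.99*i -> [-7.69, -6.7, -5.71, -4.72, -3.73]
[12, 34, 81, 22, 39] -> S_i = Random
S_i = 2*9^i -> [2, 18, 162, 1458, 13122]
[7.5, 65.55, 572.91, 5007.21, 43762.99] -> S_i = 7.50*8.74^i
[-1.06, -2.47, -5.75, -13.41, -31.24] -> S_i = -1.06*2.33^i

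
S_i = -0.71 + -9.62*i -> [-0.71, -10.33, -19.95, -29.57, -39.19]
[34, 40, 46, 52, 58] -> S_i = 34 + 6*i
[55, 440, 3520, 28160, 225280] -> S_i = 55*8^i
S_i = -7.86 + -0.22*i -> [-7.86, -8.08, -8.3, -8.52, -8.74]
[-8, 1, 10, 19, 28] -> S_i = -8 + 9*i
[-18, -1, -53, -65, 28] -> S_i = Random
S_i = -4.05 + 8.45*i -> [-4.05, 4.4, 12.85, 21.3, 29.75]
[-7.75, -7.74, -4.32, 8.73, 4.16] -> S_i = Random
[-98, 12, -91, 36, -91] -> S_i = Random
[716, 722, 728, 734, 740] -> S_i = 716 + 6*i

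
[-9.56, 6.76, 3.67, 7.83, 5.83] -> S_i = Random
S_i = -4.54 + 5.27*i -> [-4.54, 0.73, 6.0, 11.27, 16.54]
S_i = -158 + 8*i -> [-158, -150, -142, -134, -126]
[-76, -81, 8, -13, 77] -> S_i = Random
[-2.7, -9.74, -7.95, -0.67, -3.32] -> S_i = Random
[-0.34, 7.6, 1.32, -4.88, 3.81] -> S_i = Random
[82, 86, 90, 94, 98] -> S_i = 82 + 4*i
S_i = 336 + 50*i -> [336, 386, 436, 486, 536]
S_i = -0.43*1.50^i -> [-0.43, -0.64, -0.97, -1.45, -2.18]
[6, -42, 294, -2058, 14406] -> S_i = 6*-7^i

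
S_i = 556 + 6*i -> [556, 562, 568, 574, 580]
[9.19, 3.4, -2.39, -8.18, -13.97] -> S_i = 9.19 + -5.79*i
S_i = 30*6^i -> [30, 180, 1080, 6480, 38880]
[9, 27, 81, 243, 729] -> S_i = 9*3^i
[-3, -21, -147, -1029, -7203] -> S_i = -3*7^i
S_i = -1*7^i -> [-1, -7, -49, -343, -2401]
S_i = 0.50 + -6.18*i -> [0.5, -5.68, -11.86, -18.04, -24.22]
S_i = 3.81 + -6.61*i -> [3.81, -2.8, -9.41, -16.02, -22.63]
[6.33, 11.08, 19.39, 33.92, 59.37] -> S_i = 6.33*1.75^i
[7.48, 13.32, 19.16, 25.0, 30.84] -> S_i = 7.48 + 5.84*i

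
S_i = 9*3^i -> [9, 27, 81, 243, 729]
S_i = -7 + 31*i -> [-7, 24, 55, 86, 117]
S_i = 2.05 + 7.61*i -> [2.05, 9.66, 17.27, 24.88, 32.49]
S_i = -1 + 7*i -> [-1, 6, 13, 20, 27]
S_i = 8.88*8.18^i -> [8.88, 72.64, 594.18, 4860.41, 39758.15]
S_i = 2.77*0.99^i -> [2.77, 2.74, 2.71, 2.69, 2.66]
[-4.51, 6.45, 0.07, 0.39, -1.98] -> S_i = Random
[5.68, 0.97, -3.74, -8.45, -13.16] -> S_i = 5.68 + -4.71*i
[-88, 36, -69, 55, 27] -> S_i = Random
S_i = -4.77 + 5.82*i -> [-4.77, 1.05, 6.87, 12.69, 18.51]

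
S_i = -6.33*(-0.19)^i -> [-6.33, 1.2, -0.23, 0.04, -0.01]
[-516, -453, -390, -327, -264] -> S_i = -516 + 63*i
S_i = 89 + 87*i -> [89, 176, 263, 350, 437]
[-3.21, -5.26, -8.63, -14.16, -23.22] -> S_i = -3.21*1.64^i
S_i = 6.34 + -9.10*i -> [6.34, -2.76, -11.86, -20.96, -30.06]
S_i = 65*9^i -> [65, 585, 5265, 47385, 426465]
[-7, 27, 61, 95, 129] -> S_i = -7 + 34*i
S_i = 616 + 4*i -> [616, 620, 624, 628, 632]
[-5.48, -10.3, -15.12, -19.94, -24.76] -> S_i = -5.48 + -4.82*i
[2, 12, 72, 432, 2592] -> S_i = 2*6^i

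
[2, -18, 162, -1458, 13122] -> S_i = 2*-9^i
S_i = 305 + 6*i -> [305, 311, 317, 323, 329]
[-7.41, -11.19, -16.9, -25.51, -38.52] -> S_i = -7.41*1.51^i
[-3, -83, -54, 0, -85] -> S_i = Random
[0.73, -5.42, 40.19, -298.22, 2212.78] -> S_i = 0.73*(-7.42)^i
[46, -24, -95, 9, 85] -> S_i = Random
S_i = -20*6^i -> [-20, -120, -720, -4320, -25920]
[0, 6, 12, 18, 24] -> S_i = 0 + 6*i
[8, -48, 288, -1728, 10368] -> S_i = 8*-6^i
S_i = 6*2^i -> [6, 12, 24, 48, 96]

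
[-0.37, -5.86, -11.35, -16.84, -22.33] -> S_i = -0.37 + -5.49*i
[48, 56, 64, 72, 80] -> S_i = 48 + 8*i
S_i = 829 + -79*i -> [829, 750, 671, 592, 513]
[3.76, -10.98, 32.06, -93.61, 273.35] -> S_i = 3.76*(-2.92)^i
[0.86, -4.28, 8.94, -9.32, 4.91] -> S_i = Random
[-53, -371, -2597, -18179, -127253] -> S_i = -53*7^i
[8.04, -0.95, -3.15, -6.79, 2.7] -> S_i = Random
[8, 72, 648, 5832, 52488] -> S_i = 8*9^i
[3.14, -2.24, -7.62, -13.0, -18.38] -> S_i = 3.14 + -5.38*i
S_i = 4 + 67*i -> [4, 71, 138, 205, 272]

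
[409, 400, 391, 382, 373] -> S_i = 409 + -9*i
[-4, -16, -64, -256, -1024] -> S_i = -4*4^i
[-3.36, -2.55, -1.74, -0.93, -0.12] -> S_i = -3.36 + 0.81*i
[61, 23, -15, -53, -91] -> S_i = 61 + -38*i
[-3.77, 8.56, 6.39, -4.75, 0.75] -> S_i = Random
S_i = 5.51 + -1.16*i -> [5.51, 4.35, 3.19, 2.03, 0.87]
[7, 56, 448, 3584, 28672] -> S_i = 7*8^i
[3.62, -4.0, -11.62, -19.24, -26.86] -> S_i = 3.62 + -7.62*i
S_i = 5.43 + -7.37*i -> [5.43, -1.94, -9.31, -16.68, -24.05]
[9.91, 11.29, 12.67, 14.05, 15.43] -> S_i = 9.91 + 1.38*i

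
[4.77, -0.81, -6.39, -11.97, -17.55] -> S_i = 4.77 + -5.58*i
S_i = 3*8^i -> [3, 24, 192, 1536, 12288]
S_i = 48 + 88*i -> [48, 136, 224, 312, 400]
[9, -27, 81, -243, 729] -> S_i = 9*-3^i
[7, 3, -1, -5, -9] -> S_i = 7 + -4*i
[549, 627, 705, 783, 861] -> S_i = 549 + 78*i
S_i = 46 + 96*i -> [46, 142, 238, 334, 430]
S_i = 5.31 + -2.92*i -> [5.31, 2.39, -0.53, -3.45, -6.37]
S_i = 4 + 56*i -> [4, 60, 116, 172, 228]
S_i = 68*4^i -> [68, 272, 1088, 4352, 17408]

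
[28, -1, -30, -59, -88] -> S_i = 28 + -29*i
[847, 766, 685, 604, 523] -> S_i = 847 + -81*i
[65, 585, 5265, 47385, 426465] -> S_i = 65*9^i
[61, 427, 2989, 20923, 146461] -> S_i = 61*7^i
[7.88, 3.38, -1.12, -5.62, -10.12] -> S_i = 7.88 + -4.50*i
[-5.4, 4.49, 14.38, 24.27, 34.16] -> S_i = -5.40 + 9.89*i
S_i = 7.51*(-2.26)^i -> [7.51, -16.97, 38.36, -86.69, 195.92]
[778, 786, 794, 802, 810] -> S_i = 778 + 8*i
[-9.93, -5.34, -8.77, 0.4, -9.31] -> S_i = Random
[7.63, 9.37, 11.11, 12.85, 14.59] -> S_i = 7.63 + 1.74*i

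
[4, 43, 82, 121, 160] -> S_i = 4 + 39*i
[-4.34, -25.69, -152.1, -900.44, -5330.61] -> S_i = -4.34*5.92^i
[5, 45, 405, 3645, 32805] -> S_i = 5*9^i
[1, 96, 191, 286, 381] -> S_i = 1 + 95*i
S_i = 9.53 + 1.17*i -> [9.53, 10.7, 11.87, 13.04, 14.21]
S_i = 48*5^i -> [48, 240, 1200, 6000, 30000]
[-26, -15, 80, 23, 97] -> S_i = Random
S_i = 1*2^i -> [1, 2, 4, 8, 16]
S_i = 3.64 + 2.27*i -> [3.64, 5.91, 8.18, 10.45, 12.72]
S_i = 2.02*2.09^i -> [2.02, 4.22, 8.82, 18.44, 38.54]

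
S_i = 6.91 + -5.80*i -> [6.91, 1.11, -4.69, -10.49, -16.29]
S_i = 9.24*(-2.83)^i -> [9.24, -26.15, 74.0, -209.43, 592.68]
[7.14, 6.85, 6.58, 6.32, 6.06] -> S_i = 7.14*0.96^i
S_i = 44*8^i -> [44, 352, 2816, 22528, 180224]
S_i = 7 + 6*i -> [7, 13, 19, 25, 31]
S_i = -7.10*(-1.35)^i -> [-7.1, 9.59, -12.94, 17.47, -23.58]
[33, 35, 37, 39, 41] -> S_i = 33 + 2*i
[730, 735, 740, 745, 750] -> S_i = 730 + 5*i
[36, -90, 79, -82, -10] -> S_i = Random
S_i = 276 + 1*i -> [276, 277, 278, 279, 280]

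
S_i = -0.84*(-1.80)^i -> [-0.84, 1.51, -2.72, 4.9, -8.82]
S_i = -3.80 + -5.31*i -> [-3.8, -9.11, -14.42, -19.73, -25.04]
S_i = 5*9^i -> [5, 45, 405, 3645, 32805]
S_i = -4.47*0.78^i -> [-4.47, -3.49, -2.72, -2.12, -1.65]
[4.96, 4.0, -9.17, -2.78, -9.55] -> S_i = Random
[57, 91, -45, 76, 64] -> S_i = Random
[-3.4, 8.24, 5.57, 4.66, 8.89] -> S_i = Random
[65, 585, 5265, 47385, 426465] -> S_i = 65*9^i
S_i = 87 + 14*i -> [87, 101, 115, 129, 143]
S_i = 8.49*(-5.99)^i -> [8.49, -50.86, 304.62, -1824.69, 10929.87]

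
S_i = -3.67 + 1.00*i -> [-3.67, -2.67, -1.67, -0.67, 0.33]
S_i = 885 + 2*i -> [885, 887, 889, 891, 893]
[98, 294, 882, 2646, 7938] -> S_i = 98*3^i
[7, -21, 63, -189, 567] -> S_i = 7*-3^i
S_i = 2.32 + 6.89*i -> [2.32, 9.21, 16.1, 22.99, 29.88]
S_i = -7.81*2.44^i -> [-7.81, -19.06, -46.5, -113.45, -276.83]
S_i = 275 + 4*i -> [275, 279, 283, 287, 291]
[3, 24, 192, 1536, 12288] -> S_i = 3*8^i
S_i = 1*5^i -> [1, 5, 25, 125, 625]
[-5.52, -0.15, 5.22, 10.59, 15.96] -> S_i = -5.52 + 5.37*i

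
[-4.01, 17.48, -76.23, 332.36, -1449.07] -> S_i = -4.01*(-4.36)^i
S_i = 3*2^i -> [3, 6, 12, 24, 48]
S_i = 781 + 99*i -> [781, 880, 979, 1078, 1177]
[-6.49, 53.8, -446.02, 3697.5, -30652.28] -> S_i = -6.49*(-8.29)^i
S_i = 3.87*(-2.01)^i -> [3.87, -7.78, 15.64, -31.43, 63.17]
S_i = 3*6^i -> [3, 18, 108, 648, 3888]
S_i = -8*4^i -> [-8, -32, -128, -512, -2048]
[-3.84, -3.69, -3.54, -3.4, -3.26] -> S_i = -3.84*0.96^i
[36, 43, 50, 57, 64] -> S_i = 36 + 7*i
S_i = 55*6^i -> [55, 330, 1980, 11880, 71280]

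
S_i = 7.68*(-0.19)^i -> [7.68, -1.46, 0.28, -0.05, 0.01]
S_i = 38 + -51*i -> [38, -13, -64, -115, -166]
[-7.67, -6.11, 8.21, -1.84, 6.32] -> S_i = Random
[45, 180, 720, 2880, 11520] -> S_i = 45*4^i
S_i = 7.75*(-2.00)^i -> [7.75, -15.5, 31.0, -62.0, 124.0]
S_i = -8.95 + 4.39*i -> [-8.95, -4.56, -0.17, 4.22, 8.61]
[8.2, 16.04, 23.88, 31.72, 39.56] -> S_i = 8.20 + 7.84*i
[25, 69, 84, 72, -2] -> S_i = Random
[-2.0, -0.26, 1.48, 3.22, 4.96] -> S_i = -2.00 + 1.74*i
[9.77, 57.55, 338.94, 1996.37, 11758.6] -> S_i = 9.77*5.89^i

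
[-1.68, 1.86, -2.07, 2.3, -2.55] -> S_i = -1.68*(-1.11)^i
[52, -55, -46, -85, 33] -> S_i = Random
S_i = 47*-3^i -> [47, -141, 423, -1269, 3807]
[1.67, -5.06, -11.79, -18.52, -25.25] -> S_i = 1.67 + -6.73*i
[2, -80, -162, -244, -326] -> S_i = 2 + -82*i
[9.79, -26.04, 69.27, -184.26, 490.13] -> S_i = 9.79*(-2.66)^i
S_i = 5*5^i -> [5, 25, 125, 625, 3125]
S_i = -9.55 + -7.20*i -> [-9.55, -16.75, -23.95, -31.15, -38.35]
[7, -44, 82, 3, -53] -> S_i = Random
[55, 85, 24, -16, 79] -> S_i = Random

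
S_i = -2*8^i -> [-2, -16, -128, -1024, -8192]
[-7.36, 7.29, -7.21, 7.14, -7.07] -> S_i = -7.36*(-0.99)^i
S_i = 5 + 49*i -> [5, 54, 103, 152, 201]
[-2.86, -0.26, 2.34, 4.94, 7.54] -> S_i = -2.86 + 2.60*i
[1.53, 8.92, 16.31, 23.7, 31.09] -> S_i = 1.53 + 7.39*i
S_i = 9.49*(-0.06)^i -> [9.49, -0.57, 0.03, -0.0, 0.0]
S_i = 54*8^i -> [54, 432, 3456, 27648, 221184]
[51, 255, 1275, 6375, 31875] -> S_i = 51*5^i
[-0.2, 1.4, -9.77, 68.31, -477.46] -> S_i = -0.20*(-6.99)^i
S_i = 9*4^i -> [9, 36, 144, 576, 2304]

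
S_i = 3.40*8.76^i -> [3.4, 29.78, 260.91, 2285.55, 20021.44]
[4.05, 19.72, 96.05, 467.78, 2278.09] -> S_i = 4.05*4.87^i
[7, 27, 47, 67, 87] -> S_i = 7 + 20*i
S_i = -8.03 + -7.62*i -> [-8.03, -15.65, -23.27, -30.89, -38.51]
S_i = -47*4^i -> [-47, -188, -752, -3008, -12032]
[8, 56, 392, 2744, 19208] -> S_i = 8*7^i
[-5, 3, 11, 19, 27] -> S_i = -5 + 8*i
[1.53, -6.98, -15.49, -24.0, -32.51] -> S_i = 1.53 + -8.51*i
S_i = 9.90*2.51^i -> [9.9, 24.85, 62.37, 156.55, 392.94]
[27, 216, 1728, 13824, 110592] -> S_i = 27*8^i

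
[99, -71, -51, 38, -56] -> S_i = Random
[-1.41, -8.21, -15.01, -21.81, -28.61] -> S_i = -1.41 + -6.80*i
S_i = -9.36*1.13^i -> [-9.36, -10.58, -11.95, -13.51, -15.26]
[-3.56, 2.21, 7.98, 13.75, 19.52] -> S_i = -3.56 + 5.77*i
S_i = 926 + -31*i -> [926, 895, 864, 833, 802]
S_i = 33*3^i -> [33, 99, 297, 891, 2673]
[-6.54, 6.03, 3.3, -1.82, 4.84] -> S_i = Random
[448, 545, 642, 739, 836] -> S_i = 448 + 97*i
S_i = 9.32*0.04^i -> [9.32, 0.37, 0.01, 0.0, 0.0]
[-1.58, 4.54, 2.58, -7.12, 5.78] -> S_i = Random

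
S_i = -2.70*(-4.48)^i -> [-2.7, 12.1, -54.19, 242.77, -1087.62]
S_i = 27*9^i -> [27, 243, 2187, 19683, 177147]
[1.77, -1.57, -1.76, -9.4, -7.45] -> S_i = Random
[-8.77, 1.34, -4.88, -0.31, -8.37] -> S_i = Random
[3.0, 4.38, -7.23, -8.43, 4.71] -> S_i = Random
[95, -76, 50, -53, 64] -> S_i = Random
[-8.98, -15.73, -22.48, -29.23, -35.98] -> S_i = -8.98 + -6.75*i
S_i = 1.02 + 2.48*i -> [1.02, 3.5, 5.98, 8.46, 10.94]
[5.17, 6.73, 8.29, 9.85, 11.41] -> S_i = 5.17 + 1.56*i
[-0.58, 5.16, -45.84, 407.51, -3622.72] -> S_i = -0.58*(-8.89)^i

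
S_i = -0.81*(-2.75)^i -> [-0.81, 2.23, -6.13, 16.85, -46.33]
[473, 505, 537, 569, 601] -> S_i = 473 + 32*i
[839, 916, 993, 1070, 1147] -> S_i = 839 + 77*i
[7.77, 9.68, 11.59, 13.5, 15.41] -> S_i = 7.77 + 1.91*i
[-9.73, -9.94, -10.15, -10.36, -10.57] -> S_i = -9.73 + -0.21*i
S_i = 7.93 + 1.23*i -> [7.93, 9.16, 10.39, 11.62, 12.85]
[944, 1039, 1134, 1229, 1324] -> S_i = 944 + 95*i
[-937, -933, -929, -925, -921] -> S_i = -937 + 4*i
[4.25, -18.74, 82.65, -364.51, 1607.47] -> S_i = 4.25*(-4.41)^i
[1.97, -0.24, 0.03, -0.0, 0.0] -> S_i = 1.97*(-0.12)^i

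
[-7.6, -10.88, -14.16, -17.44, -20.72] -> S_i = -7.60 + -3.28*i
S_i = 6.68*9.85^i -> [6.68, 65.8, 648.11, 6383.89, 62881.28]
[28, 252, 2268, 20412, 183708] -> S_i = 28*9^i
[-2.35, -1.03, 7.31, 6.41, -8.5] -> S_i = Random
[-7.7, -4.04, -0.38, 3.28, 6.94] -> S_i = -7.70 + 3.66*i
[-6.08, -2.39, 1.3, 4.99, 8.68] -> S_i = -6.08 + 3.69*i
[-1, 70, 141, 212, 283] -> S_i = -1 + 71*i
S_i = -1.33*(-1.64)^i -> [-1.33, 2.18, -3.58, 5.87, -9.62]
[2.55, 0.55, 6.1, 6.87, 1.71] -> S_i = Random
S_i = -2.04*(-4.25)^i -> [-2.04, 8.67, -36.85, 156.6, -665.56]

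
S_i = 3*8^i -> [3, 24, 192, 1536, 12288]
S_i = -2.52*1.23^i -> [-2.52, -3.1, -3.81, -4.69, -5.77]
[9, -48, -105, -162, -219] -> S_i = 9 + -57*i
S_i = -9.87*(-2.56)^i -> [-9.87, 25.27, -64.68, 165.59, -423.91]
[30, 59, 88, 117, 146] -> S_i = 30 + 29*i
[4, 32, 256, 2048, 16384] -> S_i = 4*8^i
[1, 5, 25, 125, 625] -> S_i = 1*5^i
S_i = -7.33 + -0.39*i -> [-7.33, -7.72, -8.11, -8.5, -8.89]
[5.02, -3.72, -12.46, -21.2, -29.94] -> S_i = 5.02 + -8.74*i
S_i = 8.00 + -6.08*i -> [8.0, 1.92, -4.16, -10.24, -16.32]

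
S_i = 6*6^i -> [6, 36, 216, 1296, 7776]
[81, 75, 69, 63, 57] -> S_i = 81 + -6*i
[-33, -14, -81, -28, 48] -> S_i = Random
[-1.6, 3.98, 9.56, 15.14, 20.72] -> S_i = -1.60 + 5.58*i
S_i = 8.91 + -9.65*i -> [8.91, -0.74, -10.39, -20.04, -29.69]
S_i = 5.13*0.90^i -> [5.13, 4.62, 4.16, 3.74, 3.37]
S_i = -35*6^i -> [-35, -210, -1260, -7560, -45360]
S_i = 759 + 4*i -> [759, 763, 767, 771, 775]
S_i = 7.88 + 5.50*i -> [7.88, 13.38, 18.88, 24.38, 29.88]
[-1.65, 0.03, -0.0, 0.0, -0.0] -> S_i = -1.65*(-0.02)^i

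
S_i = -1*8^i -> [-1, -8, -64, -512, -4096]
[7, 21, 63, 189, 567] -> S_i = 7*3^i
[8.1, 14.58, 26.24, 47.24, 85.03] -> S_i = 8.10*1.80^i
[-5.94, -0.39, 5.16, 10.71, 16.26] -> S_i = -5.94 + 5.55*i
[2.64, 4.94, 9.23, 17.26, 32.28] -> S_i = 2.64*1.87^i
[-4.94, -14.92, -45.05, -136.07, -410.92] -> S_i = -4.94*3.02^i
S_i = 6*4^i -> [6, 24, 96, 384, 1536]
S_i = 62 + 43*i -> [62, 105, 148, 191, 234]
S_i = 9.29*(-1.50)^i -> [9.29, -13.93, 20.9, -31.35, 47.03]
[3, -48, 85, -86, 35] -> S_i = Random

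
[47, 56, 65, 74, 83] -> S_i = 47 + 9*i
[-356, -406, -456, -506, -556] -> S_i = -356 + -50*i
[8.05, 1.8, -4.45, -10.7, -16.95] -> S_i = 8.05 + -6.25*i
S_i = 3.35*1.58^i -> [3.35, 5.29, 8.36, 13.21, 20.88]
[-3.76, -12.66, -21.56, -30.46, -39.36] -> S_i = -3.76 + -8.90*i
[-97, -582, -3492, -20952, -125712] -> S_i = -97*6^i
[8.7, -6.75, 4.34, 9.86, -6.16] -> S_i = Random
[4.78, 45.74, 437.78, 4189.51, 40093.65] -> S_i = 4.78*9.57^i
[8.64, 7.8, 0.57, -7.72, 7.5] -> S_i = Random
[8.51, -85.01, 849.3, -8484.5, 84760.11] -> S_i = 8.51*(-9.99)^i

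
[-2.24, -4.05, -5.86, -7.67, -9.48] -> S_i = -2.24 + -1.81*i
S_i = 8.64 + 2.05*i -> [8.64, 10.69, 12.74, 14.79, 16.84]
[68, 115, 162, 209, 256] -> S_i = 68 + 47*i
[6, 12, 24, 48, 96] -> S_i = 6*2^i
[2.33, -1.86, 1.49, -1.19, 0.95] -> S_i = 2.33*(-0.80)^i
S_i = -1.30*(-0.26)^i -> [-1.3, 0.34, -0.09, 0.02, -0.01]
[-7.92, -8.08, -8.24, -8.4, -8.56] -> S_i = -7.92 + -0.16*i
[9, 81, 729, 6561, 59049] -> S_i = 9*9^i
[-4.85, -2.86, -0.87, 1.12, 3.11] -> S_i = -4.85 + 1.99*i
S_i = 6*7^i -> [6, 42, 294, 2058, 14406]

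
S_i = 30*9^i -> [30, 270, 2430, 21870, 196830]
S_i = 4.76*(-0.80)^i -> [4.76, -3.81, 3.05, -2.44, 1.95]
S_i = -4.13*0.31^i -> [-4.13, -1.28, -0.4, -0.12, -0.04]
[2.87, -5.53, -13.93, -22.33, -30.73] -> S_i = 2.87 + -8.40*i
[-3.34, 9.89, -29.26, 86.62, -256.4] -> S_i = -3.34*(-2.96)^i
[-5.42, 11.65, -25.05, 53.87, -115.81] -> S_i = -5.42*(-2.15)^i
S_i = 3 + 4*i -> [3, 7, 11, 15, 19]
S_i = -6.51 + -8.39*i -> [-6.51, -14.9, -23.29, -31.68, -40.07]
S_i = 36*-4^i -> [36, -144, 576, -2304, 9216]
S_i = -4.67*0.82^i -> [-4.67, -3.83, -3.14, -2.57, -2.11]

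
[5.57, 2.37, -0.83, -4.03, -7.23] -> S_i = 5.57 + -3.20*i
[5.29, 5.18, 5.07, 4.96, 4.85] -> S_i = 5.29 + -0.11*i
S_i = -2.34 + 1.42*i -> [-2.34, -0.92, 0.5, 1.92, 3.34]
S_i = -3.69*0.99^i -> [-3.69, -3.65, -3.62, -3.58, -3.54]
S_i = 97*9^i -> [97, 873, 7857, 70713, 636417]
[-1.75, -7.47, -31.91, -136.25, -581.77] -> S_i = -1.75*4.27^i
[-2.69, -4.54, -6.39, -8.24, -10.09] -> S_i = -2.69 + -1.85*i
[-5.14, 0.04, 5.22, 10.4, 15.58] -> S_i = -5.14 + 5.18*i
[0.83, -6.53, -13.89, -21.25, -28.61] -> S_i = 0.83 + -7.36*i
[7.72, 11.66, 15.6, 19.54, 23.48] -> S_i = 7.72 + 3.94*i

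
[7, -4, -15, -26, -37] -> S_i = 7 + -11*i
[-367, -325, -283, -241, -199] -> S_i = -367 + 42*i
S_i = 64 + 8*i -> [64, 72, 80, 88, 96]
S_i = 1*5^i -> [1, 5, 25, 125, 625]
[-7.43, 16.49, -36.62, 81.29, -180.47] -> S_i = -7.43*(-2.22)^i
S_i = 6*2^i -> [6, 12, 24, 48, 96]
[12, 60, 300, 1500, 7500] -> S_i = 12*5^i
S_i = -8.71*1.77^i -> [-8.71, -15.42, -27.29, -48.3, -85.49]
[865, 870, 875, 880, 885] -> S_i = 865 + 5*i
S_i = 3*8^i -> [3, 24, 192, 1536, 12288]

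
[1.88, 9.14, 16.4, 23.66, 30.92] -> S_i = 1.88 + 7.26*i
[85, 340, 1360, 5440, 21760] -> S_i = 85*4^i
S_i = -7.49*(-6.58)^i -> [-7.49, 49.28, -324.29, 2133.83, -14040.59]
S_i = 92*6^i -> [92, 552, 3312, 19872, 119232]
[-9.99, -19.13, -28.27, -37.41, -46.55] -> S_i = -9.99 + -9.14*i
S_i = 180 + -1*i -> [180, 179, 178, 177, 176]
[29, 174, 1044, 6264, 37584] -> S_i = 29*6^i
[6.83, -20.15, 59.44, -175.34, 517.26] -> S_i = 6.83*(-2.95)^i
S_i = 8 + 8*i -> [8, 16, 24, 32, 40]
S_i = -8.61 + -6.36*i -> [-8.61, -14.97, -21.33, -27.69, -34.05]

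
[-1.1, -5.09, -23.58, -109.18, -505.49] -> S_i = -1.10*4.63^i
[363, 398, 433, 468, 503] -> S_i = 363 + 35*i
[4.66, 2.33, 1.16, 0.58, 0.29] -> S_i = 4.66*0.50^i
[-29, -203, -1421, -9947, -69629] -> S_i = -29*7^i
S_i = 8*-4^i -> [8, -32, 128, -512, 2048]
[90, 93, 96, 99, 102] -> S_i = 90 + 3*i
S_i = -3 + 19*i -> [-3, 16, 35, 54, 73]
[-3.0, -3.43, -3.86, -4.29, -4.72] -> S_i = -3.00 + -0.43*i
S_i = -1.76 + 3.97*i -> [-1.76, 2.21, 6.18, 10.15, 14.12]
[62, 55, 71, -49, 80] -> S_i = Random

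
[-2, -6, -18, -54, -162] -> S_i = -2*3^i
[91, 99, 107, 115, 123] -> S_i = 91 + 8*i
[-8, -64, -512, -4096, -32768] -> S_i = -8*8^i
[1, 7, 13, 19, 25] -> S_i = 1 + 6*i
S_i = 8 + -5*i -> [8, 3, -2, -7, -12]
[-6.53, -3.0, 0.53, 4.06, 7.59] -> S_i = -6.53 + 3.53*i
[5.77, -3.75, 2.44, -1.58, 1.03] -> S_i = 5.77*(-0.65)^i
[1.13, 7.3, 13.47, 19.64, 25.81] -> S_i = 1.13 + 6.17*i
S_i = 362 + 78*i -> [362, 440, 518, 596, 674]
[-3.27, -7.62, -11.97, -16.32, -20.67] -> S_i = -3.27 + -4.35*i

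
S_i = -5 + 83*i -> [-5, 78, 161, 244, 327]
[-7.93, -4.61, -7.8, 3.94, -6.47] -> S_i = Random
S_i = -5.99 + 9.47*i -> [-5.99, 3.48, 12.95, 22.42, 31.89]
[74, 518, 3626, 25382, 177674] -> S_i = 74*7^i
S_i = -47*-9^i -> [-47, 423, -3807, 34263, -308367]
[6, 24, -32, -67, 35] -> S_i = Random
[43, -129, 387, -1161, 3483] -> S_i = 43*-3^i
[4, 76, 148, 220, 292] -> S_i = 4 + 72*i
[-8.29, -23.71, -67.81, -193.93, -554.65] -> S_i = -8.29*2.86^i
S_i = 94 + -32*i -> [94, 62, 30, -2, -34]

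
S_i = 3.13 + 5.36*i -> [3.13, 8.49, 13.85, 19.21, 24.57]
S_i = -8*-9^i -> [-8, 72, -648, 5832, -52488]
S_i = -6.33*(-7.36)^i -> [-6.33, 46.59, -342.89, 2523.7, -18574.41]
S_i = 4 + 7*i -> [4, 11, 18, 25, 32]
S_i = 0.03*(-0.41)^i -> [0.03, -0.01, 0.01, -0.0, 0.0]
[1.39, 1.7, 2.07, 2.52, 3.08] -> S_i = 1.39*1.22^i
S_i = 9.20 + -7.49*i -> [9.2, 1.71, -5.78, -13.27, -20.76]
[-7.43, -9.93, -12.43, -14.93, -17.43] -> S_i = -7.43 + -2.50*i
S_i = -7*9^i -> [-7, -63, -567, -5103, -45927]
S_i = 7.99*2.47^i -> [7.99, 19.74, 48.75, 120.4, 297.4]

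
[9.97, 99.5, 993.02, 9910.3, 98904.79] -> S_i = 9.97*9.98^i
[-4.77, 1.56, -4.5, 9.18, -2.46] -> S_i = Random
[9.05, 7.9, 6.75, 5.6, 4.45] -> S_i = 9.05 + -1.15*i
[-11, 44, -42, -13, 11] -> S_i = Random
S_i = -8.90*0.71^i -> [-8.9, -6.32, -4.49, -3.19, -2.26]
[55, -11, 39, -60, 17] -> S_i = Random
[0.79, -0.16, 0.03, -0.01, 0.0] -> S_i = 0.79*(-0.20)^i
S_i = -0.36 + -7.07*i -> [-0.36, -7.43, -14.5, -21.57, -28.64]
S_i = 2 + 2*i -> [2, 4, 6, 8, 10]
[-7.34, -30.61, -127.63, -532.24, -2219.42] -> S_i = -7.34*4.17^i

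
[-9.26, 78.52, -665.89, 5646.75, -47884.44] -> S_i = -9.26*(-8.48)^i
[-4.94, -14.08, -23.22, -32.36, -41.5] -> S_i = -4.94 + -9.14*i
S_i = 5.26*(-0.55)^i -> [5.26, -2.89, 1.59, -0.88, 0.48]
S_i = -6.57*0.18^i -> [-6.57, -1.18, -0.21, -0.04, -0.01]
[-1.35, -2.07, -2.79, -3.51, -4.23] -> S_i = -1.35 + -0.72*i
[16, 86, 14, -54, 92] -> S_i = Random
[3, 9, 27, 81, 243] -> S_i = 3*3^i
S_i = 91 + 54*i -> [91, 145, 199, 253, 307]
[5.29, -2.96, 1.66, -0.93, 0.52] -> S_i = 5.29*(-0.56)^i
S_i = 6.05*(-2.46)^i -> [6.05, -14.88, 36.61, -90.07, 221.56]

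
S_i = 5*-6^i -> [5, -30, 180, -1080, 6480]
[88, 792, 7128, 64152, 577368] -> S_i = 88*9^i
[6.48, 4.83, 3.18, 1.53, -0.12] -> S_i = 6.48 + -1.65*i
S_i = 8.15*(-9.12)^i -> [8.15, -74.33, 677.87, -6182.19, 56381.54]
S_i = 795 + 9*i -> [795, 804, 813, 822, 831]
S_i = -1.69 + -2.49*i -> [-1.69, -4.18, -6.67, -9.16, -11.65]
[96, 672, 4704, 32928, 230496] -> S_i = 96*7^i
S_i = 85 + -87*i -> [85, -2, -89, -176, -263]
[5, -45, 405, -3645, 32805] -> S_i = 5*-9^i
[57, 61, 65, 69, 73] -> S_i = 57 + 4*i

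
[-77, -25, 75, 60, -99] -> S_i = Random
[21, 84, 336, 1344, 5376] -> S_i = 21*4^i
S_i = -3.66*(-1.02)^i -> [-3.66, 3.73, -3.81, 3.88, -3.96]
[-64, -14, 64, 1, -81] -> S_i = Random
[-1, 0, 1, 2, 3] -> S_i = -1 + 1*i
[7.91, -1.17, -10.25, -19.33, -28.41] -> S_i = 7.91 + -9.08*i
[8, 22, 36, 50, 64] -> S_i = 8 + 14*i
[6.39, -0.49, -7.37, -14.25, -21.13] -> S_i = 6.39 + -6.88*i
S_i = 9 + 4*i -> [9, 13, 17, 21, 25]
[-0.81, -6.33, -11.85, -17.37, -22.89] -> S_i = -0.81 + -5.52*i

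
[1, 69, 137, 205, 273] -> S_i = 1 + 68*i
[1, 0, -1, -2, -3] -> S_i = 1 + -1*i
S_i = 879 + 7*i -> [879, 886, 893, 900, 907]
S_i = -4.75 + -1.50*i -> [-4.75, -6.25, -7.75, -9.25, -10.75]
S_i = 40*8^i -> [40, 320, 2560, 20480, 163840]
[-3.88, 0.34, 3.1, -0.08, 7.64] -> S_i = Random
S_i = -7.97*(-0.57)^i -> [-7.97, 4.54, -2.59, 1.48, -0.84]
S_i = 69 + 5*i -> [69, 74, 79, 84, 89]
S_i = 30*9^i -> [30, 270, 2430, 21870, 196830]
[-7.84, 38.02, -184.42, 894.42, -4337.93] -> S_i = -7.84*(-4.85)^i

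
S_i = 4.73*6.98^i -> [4.73, 33.02, 230.45, 1608.52, 11227.49]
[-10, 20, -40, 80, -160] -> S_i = -10*-2^i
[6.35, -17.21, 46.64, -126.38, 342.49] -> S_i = 6.35*(-2.71)^i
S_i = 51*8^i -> [51, 408, 3264, 26112, 208896]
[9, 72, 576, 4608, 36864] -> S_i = 9*8^i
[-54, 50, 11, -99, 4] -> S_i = Random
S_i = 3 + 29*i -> [3, 32, 61, 90, 119]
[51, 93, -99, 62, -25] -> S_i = Random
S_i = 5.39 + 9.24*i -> [5.39, 14.63, 23.87, 33.11, 42.35]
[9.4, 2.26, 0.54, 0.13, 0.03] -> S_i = 9.40*0.24^i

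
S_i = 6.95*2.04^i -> [6.95, 14.18, 28.92, 59.0, 120.37]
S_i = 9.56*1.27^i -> [9.56, 12.14, 15.42, 19.58, 24.87]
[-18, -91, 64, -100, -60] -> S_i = Random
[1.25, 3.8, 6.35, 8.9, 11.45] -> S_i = 1.25 + 2.55*i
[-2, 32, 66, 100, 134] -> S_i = -2 + 34*i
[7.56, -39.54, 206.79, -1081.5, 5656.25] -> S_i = 7.56*(-5.23)^i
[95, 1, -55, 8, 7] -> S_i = Random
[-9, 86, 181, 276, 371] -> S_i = -9 + 95*i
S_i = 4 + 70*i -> [4, 74, 144, 214, 284]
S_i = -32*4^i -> [-32, -128, -512, -2048, -8192]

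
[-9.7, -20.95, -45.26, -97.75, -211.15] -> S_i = -9.70*2.16^i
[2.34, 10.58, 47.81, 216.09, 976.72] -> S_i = 2.34*4.52^i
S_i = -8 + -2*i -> [-8, -10, -12, -14, -16]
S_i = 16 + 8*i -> [16, 24, 32, 40, 48]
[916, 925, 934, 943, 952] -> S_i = 916 + 9*i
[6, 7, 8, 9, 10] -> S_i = 6 + 1*i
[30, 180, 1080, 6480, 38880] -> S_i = 30*6^i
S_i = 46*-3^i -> [46, -138, 414, -1242, 3726]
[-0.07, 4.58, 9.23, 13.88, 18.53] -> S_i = -0.07 + 4.65*i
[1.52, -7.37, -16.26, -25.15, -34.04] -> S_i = 1.52 + -8.89*i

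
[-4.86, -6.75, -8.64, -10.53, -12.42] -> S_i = -4.86 + -1.89*i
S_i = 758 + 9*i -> [758, 767, 776, 785, 794]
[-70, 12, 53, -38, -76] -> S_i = Random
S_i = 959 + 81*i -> [959, 1040, 1121, 1202, 1283]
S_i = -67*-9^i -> [-67, 603, -5427, 48843, -439587]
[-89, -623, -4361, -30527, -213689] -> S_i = -89*7^i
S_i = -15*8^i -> [-15, -120, -960, -7680, -61440]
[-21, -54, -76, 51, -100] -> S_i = Random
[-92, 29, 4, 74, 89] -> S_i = Random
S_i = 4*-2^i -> [4, -8, 16, -32, 64]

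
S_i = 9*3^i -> [9, 27, 81, 243, 729]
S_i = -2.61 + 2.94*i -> [-2.61, 0.33, 3.27, 6.21, 9.15]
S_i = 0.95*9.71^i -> [0.95, 9.22, 89.57, 869.72, 8445.02]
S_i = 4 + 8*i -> [4, 12, 20, 28, 36]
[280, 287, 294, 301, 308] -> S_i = 280 + 7*i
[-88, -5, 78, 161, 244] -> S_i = -88 + 83*i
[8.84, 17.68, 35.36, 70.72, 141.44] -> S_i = 8.84*2.00^i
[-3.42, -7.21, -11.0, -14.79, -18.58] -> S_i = -3.42 + -3.79*i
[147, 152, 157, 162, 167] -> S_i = 147 + 5*i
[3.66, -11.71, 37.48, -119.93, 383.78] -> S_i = 3.66*(-3.20)^i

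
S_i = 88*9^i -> [88, 792, 7128, 64152, 577368]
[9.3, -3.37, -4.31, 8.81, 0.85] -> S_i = Random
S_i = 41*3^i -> [41, 123, 369, 1107, 3321]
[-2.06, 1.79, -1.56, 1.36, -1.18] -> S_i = -2.06*(-0.87)^i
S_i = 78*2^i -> [78, 156, 312, 624, 1248]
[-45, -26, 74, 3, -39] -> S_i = Random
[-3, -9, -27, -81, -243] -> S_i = -3*3^i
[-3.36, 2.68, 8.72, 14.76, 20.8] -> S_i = -3.36 + 6.04*i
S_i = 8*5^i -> [8, 40, 200, 1000, 5000]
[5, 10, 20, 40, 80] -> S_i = 5*2^i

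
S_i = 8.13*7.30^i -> [8.13, 59.35, 433.25, 3162.71, 23087.77]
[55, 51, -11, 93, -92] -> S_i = Random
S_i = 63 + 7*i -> [63, 70, 77, 84, 91]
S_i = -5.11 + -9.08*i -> [-5.11, -14.19, -23.27, -32.35, -41.43]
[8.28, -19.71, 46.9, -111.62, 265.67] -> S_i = 8.28*(-2.38)^i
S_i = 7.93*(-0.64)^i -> [7.93, -5.08, 3.25, -2.08, 1.33]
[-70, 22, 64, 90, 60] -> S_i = Random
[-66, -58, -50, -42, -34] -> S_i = -66 + 8*i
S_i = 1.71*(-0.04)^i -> [1.71, -0.07, 0.0, -0.0, 0.0]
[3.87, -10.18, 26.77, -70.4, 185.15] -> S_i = 3.87*(-2.63)^i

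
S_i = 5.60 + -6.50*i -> [5.6, -0.9, -7.4, -13.9, -20.4]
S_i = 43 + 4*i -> [43, 47, 51, 55, 59]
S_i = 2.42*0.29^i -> [2.42, 0.7, 0.2, 0.06, 0.02]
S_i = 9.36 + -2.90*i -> [9.36, 6.46, 3.56, 0.66, -2.24]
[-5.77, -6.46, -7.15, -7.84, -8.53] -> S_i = -5.77 + -0.69*i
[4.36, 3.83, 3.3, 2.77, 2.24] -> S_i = 4.36 + -0.53*i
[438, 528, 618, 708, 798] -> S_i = 438 + 90*i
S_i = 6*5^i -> [6, 30, 150, 750, 3750]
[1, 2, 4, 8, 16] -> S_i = 1*2^i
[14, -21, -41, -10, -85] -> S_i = Random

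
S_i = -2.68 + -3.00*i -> [-2.68, -5.68, -8.68, -11.68, -14.68]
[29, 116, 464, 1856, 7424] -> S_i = 29*4^i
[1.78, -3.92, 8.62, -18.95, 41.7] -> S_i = 1.78*(-2.20)^i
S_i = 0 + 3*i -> [0, 3, 6, 9, 12]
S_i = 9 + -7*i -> [9, 2, -5, -12, -19]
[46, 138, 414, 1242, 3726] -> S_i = 46*3^i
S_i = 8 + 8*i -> [8, 16, 24, 32, 40]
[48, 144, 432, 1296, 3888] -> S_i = 48*3^i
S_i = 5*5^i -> [5, 25, 125, 625, 3125]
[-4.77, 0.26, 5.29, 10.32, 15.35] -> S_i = -4.77 + 5.03*i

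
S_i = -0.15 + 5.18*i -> [-0.15, 5.03, 10.21, 15.39, 20.57]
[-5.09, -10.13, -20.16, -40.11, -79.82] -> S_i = -5.09*1.99^i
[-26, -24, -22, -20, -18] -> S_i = -26 + 2*i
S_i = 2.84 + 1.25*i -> [2.84, 4.09, 5.34, 6.59, 7.84]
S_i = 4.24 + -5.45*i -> [4.24, -1.21, -6.66, -12.11, -17.56]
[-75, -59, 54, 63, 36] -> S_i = Random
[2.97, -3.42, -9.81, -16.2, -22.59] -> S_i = 2.97 + -6.39*i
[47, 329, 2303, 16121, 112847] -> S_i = 47*7^i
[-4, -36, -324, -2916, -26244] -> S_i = -4*9^i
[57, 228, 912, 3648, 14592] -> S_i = 57*4^i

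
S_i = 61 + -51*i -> [61, 10, -41, -92, -143]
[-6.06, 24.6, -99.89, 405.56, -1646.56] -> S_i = -6.06*(-4.06)^i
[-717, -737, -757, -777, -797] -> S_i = -717 + -20*i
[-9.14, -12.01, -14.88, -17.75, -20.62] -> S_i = -9.14 + -2.87*i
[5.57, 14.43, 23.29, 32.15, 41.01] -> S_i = 5.57 + 8.86*i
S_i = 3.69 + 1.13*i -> [3.69, 4.82, 5.95, 7.08, 8.21]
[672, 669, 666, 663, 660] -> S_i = 672 + -3*i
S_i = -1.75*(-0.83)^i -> [-1.75, 1.45, -1.21, 1.0, -0.83]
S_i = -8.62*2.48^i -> [-8.62, -21.38, -53.02, -131.48, -326.07]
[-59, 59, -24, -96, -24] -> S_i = Random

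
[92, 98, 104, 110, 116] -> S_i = 92 + 6*i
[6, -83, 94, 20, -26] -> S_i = Random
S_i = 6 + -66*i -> [6, -60, -126, -192, -258]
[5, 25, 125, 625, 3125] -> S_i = 5*5^i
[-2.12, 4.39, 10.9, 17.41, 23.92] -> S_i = -2.12 + 6.51*i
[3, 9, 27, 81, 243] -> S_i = 3*3^i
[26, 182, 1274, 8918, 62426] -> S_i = 26*7^i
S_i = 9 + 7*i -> [9, 16, 23, 30, 37]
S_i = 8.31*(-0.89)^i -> [8.31, -7.4, 6.58, -5.86, 5.21]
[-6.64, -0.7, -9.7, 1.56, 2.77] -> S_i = Random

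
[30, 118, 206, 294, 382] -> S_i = 30 + 88*i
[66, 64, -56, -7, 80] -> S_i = Random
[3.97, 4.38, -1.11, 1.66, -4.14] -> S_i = Random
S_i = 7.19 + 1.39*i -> [7.19, 8.58, 9.97, 11.36, 12.75]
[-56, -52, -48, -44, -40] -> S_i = -56 + 4*i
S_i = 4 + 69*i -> [4, 73, 142, 211, 280]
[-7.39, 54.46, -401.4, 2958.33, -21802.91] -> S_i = -7.39*(-7.37)^i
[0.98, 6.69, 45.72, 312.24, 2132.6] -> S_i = 0.98*6.83^i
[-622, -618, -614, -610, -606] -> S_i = -622 + 4*i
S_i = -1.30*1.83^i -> [-1.3, -2.38, -4.35, -7.97, -14.58]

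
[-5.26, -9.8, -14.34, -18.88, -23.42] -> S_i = -5.26 + -4.54*i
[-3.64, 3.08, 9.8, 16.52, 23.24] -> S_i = -3.64 + 6.72*i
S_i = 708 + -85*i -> [708, 623, 538, 453, 368]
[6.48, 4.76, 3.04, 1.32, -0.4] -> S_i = 6.48 + -1.72*i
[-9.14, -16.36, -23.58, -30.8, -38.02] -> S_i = -9.14 + -7.22*i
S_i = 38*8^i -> [38, 304, 2432, 19456, 155648]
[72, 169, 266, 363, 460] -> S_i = 72 + 97*i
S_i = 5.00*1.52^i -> [5.0, 7.6, 11.55, 17.56, 26.69]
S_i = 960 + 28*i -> [960, 988, 1016, 1044, 1072]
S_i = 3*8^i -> [3, 24, 192, 1536, 12288]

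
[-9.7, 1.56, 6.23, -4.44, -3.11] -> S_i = Random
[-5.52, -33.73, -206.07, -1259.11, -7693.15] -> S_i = -5.52*6.11^i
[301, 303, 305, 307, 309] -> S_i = 301 + 2*i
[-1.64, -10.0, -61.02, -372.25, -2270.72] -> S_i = -1.64*6.10^i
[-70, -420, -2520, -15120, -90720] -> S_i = -70*6^i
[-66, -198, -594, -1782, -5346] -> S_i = -66*3^i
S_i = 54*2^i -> [54, 108, 216, 432, 864]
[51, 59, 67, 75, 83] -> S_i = 51 + 8*i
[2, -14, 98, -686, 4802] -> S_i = 2*-7^i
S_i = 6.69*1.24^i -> [6.69, 8.3, 10.29, 12.76, 15.82]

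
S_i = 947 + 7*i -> [947, 954, 961, 968, 975]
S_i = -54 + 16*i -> [-54, -38, -22, -6, 10]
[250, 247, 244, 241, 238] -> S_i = 250 + -3*i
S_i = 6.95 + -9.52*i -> [6.95, -2.57, -12.09, -21.61, -31.13]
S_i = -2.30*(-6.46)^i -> [-2.3, 14.86, -95.98, 620.05, -4005.51]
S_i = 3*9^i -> [3, 27, 243, 2187, 19683]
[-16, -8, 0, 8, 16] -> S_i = -16 + 8*i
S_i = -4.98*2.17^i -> [-4.98, -10.81, -23.45, -50.89, -110.43]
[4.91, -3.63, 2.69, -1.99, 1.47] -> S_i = 4.91*(-0.74)^i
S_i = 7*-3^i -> [7, -21, 63, -189, 567]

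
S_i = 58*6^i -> [58, 348, 2088, 12528, 75168]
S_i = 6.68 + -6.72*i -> [6.68, -0.04, -6.76, -13.48, -20.2]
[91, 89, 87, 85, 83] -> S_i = 91 + -2*i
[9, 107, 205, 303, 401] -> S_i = 9 + 98*i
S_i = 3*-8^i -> [3, -24, 192, -1536, 12288]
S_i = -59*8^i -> [-59, -472, -3776, -30208, -241664]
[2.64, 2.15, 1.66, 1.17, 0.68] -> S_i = 2.64 + -0.49*i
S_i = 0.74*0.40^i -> [0.74, 0.3, 0.12, 0.05, 0.02]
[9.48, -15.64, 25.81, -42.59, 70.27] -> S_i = 9.48*(-1.65)^i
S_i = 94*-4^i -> [94, -376, 1504, -6016, 24064]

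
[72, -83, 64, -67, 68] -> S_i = Random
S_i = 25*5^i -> [25, 125, 625, 3125, 15625]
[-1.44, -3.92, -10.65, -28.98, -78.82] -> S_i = -1.44*2.72^i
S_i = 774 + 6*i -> [774, 780, 786, 792, 798]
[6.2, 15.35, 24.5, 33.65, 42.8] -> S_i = 6.20 + 9.15*i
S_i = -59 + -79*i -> [-59, -138, -217, -296, -375]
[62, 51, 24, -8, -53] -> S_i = Random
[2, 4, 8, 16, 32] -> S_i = 2*2^i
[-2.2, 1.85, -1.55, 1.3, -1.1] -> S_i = -2.20*(-0.84)^i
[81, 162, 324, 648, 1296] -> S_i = 81*2^i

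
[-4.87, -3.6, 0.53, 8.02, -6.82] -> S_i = Random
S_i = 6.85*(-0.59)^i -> [6.85, -4.04, 2.38, -1.41, 0.83]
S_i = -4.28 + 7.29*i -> [-4.28, 3.01, 10.3, 17.59, 24.88]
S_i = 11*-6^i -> [11, -66, 396, -2376, 14256]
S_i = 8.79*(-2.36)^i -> [8.79, -20.74, 48.96, -115.54, 272.67]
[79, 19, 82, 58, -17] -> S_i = Random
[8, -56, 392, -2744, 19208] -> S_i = 8*-7^i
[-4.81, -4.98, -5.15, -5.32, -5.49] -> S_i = -4.81 + -0.17*i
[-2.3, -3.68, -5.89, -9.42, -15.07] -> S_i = -2.30*1.60^i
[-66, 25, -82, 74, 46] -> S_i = Random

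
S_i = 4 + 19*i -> [4, 23, 42, 61, 80]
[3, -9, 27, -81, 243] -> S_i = 3*-3^i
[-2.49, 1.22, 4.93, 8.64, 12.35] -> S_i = -2.49 + 3.71*i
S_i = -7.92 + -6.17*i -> [-7.92, -14.09, -20.26, -26.43, -32.6]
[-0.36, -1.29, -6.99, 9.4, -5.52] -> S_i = Random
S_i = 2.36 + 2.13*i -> [2.36, 4.49, 6.62, 8.75, 10.88]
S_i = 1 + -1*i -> [1, 0, -1, -2, -3]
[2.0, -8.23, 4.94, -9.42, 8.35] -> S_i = Random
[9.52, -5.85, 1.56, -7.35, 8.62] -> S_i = Random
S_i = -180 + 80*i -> [-180, -100, -20, 60, 140]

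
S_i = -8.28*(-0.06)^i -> [-8.28, 0.5, -0.03, 0.0, -0.0]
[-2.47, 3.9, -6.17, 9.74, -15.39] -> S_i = -2.47*(-1.58)^i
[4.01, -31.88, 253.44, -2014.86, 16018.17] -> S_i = 4.01*(-7.95)^i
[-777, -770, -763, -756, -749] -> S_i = -777 + 7*i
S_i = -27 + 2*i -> [-27, -25, -23, -21, -19]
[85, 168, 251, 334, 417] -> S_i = 85 + 83*i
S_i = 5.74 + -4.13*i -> [5.74, 1.61, -2.52, -6.65, -10.78]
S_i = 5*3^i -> [5, 15, 45, 135, 405]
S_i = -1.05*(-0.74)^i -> [-1.05, 0.78, -0.57, 0.43, -0.31]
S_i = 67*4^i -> [67, 268, 1072, 4288, 17152]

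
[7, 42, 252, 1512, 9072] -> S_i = 7*6^i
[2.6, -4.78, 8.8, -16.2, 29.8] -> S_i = 2.60*(-1.84)^i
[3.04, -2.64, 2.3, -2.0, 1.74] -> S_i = 3.04*(-0.87)^i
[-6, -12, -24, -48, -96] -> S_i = -6*2^i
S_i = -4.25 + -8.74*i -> [-4.25, -12.99, -21.73, -30.47, -39.21]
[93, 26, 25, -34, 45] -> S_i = Random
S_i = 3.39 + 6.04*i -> [3.39, 9.43, 15.47, 21.51, 27.55]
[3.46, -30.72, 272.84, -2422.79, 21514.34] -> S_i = 3.46*(-8.88)^i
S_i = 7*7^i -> [7, 49, 343, 2401, 16807]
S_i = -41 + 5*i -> [-41, -36, -31, -26, -21]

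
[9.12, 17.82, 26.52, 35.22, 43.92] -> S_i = 9.12 + 8.70*i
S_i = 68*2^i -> [68, 136, 272, 544, 1088]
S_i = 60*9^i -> [60, 540, 4860, 43740, 393660]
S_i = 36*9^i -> [36, 324, 2916, 26244, 236196]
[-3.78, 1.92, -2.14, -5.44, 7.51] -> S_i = Random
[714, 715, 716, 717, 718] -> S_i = 714 + 1*i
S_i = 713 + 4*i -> [713, 717, 721, 725, 729]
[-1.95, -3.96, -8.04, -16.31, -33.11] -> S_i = -1.95*2.03^i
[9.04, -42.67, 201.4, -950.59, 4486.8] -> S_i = 9.04*(-4.72)^i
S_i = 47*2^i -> [47, 94, 188, 376, 752]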